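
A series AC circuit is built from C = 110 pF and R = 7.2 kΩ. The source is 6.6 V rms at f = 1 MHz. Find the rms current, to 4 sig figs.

898.7 μA

ω = 2πf = 6.283e+06 rad/s
X_C = 1/(ωC) = 1447 Ω
Z = 7200 − j1447 Ω
|Z| = √(7200² + 1447²) = 7344 Ω
I = V/|Z| = 6.6/7344 = 898.7 μA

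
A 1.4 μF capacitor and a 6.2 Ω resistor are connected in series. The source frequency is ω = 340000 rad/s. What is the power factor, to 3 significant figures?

X_C = 1/(ωC) = 2.10 Ω
Z = 6.20 − j2.10 Ω
|Z| = √(6.20² + 2.10²) = 6.55 Ω
∠Z = arctan(-2.10/6.20) = -18.7°
cos φ = cos(-18.7°) = 0.947

0.947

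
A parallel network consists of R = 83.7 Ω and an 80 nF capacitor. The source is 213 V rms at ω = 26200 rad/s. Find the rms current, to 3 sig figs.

2.58 A

X_C = 1/(ωC) = 477 Ω
Parallel: admittances add. Y = 1/R + jωC
Y = (0.0119 + j0.00210) S
|Y| = 0.0121 S → |Z| = 1/|Y| = 82.4 Ω, ∠Z = −∠Y = -9.95°
I = V/|Z| = 213/82.4 = 2.58 A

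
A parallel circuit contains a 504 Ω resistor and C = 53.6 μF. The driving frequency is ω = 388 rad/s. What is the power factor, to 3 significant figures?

0.0950

X_C = 1/(ωC) = 48.1 Ω
Parallel: admittances add. Y = 1/R + jωC
Y = (0.00198 + j0.0208) S
|Y| = 0.0209 S → |Z| = 1/|Y| = 47.9 Ω, ∠Z = −∠Y = -84.6°
cos φ = cos(-84.6°) = 0.0950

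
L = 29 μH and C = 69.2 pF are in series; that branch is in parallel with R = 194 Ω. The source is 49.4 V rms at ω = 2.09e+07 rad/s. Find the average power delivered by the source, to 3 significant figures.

12.6 W

X_L = ωL = 606 Ω
X_C = 1/(ωC) = 691 Ω
Branch 1: Z₁ = R = 194 Ω
Branch 2 (series LC): Z₂ = j(X_L − X_C) = −j85.3 Ω
Parallel: Z = Z₁Z₂/(Z₁+Z₂), |Z| = 78.1 Ω, ∠Z = -66.3°
I = V/|Z| = 632 mA
P = VI cos φ = 49.4 × 0.632 × cos(-66.3°) = 12.6 W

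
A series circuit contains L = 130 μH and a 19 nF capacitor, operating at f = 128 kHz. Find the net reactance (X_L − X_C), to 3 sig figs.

39.1 Ω

ω = 2πf = 804200 rad/s
X_L = ωL = 105 Ω
X_C = 1/(ωC) = 65.4 Ω
X = 105 − 65.4 = 39.1 Ω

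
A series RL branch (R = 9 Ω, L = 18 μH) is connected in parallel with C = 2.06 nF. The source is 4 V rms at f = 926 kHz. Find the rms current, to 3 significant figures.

ω = 2πf = 5.818e+06 rad/s
X_L = ωL = 105 Ω
X_C = 1/(ωC) = 83.4 Ω
Branch 1 (R+jX_L): Z₁ = 9.00 + j105 Ω, |Z₁| = 105 Ω
Branch 2 (−jX_C): Z₂ = −j83.4 Ω
Parallel: Z = Z₁Z₂/(Z₁+Z₂), |Z| = 379 Ω, ∠Z = -72.0°
I = V/|Z| = 4/379 = 10.5 mA

10.5 mA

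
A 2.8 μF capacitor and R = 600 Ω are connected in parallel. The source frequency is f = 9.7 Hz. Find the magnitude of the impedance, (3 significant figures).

597 Ω

ω = 2πf = 60.95 rad/s
X_C = 1/(ωC) = 5860 Ω
Parallel: admittances add. Y = 1/R + jωC
Y = (0.00167 + j0.000171) S
|Y| = 0.00168 S → |Z| = 1/|Y| = 597 Ω, ∠Z = −∠Y = -5.85°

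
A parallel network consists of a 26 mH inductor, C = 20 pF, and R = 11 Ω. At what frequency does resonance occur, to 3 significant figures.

221 kHz

ω₀ = 1/√(LC) = 1/√(0.026 × 2e-11) = 1.387e+06 rad/s
f₀ = ω₀/(2π) = 221 kHz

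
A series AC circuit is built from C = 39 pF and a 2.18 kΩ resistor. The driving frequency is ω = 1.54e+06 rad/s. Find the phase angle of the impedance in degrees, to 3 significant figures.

-82.5°

X_C = 1/(ωC) = 16700 Ω
Z = 2180 − j16700 Ω
|Z| = √(2180² + 16700²) = 16800 Ω
∠Z = arctan(-16700/2180) = -82.5°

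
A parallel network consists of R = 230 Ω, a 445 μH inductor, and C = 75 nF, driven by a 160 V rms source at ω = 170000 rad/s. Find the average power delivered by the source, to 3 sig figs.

111 W

X_L = ωL = 75.6 Ω
X_C = 1/(ωC) = 78.4 Ω
Parallel: admittances add. Y = 1/R + 1/(jωL) + jωC
Y = (0.00435 − j0.000469) S
|Y| = 0.00437 S → |Z| = 1/|Y| = 229 Ω, ∠Z = −∠Y = 6.15°
I = V/|Z| = 700 mA
P = VI cos φ = 160 × 0.700 × cos(6.15°) = 111 W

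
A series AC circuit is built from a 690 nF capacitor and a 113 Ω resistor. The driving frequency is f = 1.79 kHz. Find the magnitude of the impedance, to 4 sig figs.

ω = 2πf = 11250 rad/s
X_C = 1/(ωC) = 128.9 Ω
Z = 113.0 − j128.9 Ω
|Z| = √(113.0² + 128.9²) = 171.4 Ω

171.4 Ω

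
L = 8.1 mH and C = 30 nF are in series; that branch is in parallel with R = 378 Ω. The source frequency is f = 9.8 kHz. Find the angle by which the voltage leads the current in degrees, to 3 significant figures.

ω = 2πf = 61580 rad/s
X_L = ωL = 499 Ω
X_C = 1/(ωC) = 541 Ω
Branch 1: Z₁ = R = 378 Ω
Branch 2 (series LC): Z₂ = j(X_L − X_C) = −j42.6 Ω
Parallel: Z = Z₁Z₂/(Z₁+Z₂), |Z| = 42.3 Ω, ∠Z = -83.6°

-83.6°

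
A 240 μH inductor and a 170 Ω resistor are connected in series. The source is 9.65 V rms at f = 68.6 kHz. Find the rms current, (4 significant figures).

ω = 2πf = 431000 rad/s
X_L = ωL = 103.4 Ω
Z = 170.0 + j103.4 Ω
|Z| = √(170.0² + 103.4²) = 199.0 Ω
I = V/|Z| = 9.65/199.0 = 48.49 mA

48.49 mA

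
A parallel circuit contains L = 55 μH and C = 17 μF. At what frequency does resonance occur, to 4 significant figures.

ω₀ = 1/√(LC) = 1/√(5.5e-05 × 1.7e-05) = 32700 rad/s
f₀ = ω₀/(2π) = 5.205 kHz

5.205 kHz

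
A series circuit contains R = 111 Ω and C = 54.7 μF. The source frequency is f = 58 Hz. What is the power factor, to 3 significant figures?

ω = 2πf = 364.4 rad/s
X_C = 1/(ωC) = 50.2 Ω
Z = 111 − j50.2 Ω
|Z| = √(111² + 50.2²) = 122 Ω
∠Z = arctan(-50.2/111) = -24.3°
cos φ = cos(-24.3°) = 0.911

0.911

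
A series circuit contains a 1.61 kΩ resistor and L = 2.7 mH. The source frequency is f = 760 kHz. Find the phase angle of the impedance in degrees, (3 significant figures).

82.9°

ω = 2πf = 4.775e+06 rad/s
X_L = ωL = 12900 Ω
Z = 1610 + j12900 Ω
|Z| = √(1610² + 12900²) = 13000 Ω
∠Z = arctan(12900/1610) = 82.9°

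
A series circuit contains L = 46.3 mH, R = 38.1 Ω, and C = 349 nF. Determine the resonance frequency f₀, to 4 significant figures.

1.252 kHz

ω₀ = 1/√(LC) = 1/√(0.0463 × 3.49e-07) = 7867 rad/s
f₀ = ω₀/(2π) = 1.252 kHz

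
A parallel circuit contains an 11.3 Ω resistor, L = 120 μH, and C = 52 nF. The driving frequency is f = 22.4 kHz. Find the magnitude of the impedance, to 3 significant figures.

ω = 2πf = 140700 rad/s
X_L = ωL = 16.9 Ω
X_C = 1/(ωC) = 137 Ω
Parallel: admittances add. Y = 1/R + 1/(jωL) + jωC
Y = (0.0885 − j0.0519) S
|Y| = 0.103 S → |Z| = 1/|Y| = 9.75 Ω, ∠Z = −∠Y = 30.4°

9.75 Ω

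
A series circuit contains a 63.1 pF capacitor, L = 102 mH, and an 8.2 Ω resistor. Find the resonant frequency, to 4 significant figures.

62.73 kHz

ω₀ = 1/√(LC) = 1/√(0.102 × 6.31e-11) = 394200 rad/s
f₀ = ω₀/(2π) = 62.73 kHz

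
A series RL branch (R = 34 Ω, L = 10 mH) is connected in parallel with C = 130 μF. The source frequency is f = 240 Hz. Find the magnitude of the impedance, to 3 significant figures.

5.35 Ω

ω = 2πf = 1508 rad/s
X_L = ωL = 15.1 Ω
X_C = 1/(ωC) = 5.10 Ω
Branch 1 (R+jX_L): Z₁ = 34.0 + j15.1 Ω, |Z₁| = 37.2 Ω
Branch 2 (−jX_C): Z₂ = −j5.10 Ω
Parallel: Z = Z₁Z₂/(Z₁+Z₂), |Z| = 5.35 Ω, ∠Z = -82.4°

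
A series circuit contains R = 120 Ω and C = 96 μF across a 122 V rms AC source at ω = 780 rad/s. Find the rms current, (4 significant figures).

1.010 A

X_C = 1/(ωC) = 13.35 Ω
Z = 120.0 − j13.35 Ω
|Z| = √(120.0² + 13.35²) = 120.7 Ω
I = V/|Z| = 122/120.7 = 1.010 A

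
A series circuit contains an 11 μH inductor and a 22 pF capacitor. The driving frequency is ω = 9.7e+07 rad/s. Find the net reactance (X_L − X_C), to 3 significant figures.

X_L = ωL = 1070 Ω
X_C = 1/(ωC) = 469 Ω
X = 1070 − 469 = 598 Ω

598 Ω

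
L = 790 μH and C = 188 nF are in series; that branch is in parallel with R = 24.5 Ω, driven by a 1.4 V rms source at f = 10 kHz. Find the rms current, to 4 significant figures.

ω = 2πf = 62830 rad/s
X_L = ωL = 49.64 Ω
X_C = 1/(ωC) = 84.66 Ω
Branch 1: Z₁ = R = 24.50 Ω
Branch 2 (series LC): Z₂ = j(X_L − X_C) = −j35.02 Ω
Parallel: Z = Z₁Z₂/(Z₁+Z₂), |Z| = 20.07 Ω, ∠Z = -34.98°
I = V/|Z| = 1.4/20.07 = 69.74 mA

69.74 mA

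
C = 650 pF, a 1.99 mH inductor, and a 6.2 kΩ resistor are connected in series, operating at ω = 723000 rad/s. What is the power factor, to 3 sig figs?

X_L = ωL = 1440 Ω
X_C = 1/(ωC) = 2130 Ω
Net reactance X = X_L − X_C = -689 Ω
Z = 6200 − j689 Ω
|Z| = √(6200² + 689²) = 6240 Ω
∠Z = arctan(-689/6200) = -6.34°
cos φ = cos(-6.34°) = 0.994

0.994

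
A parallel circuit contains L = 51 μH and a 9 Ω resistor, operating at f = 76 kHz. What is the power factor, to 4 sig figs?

ω = 2πf = 477500 rad/s
X_L = ωL = 24.35 Ω
Parallel: admittances add. Y = 1/R + 1/(jωL)
Y = (0.1111 − j0.04106) S
|Y| = 0.1185 S → |Z| = 1/|Y| = 8.442 Ω, ∠Z = −∠Y = 20.28°
cos φ = cos(20.28°) = 0.9380

0.9380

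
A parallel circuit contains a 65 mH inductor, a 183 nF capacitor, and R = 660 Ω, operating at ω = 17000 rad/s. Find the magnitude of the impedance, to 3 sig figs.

374 Ω

X_L = ωL = 1100 Ω
X_C = 1/(ωC) = 321 Ω
Parallel: admittances add. Y = 1/R + 1/(jωL) + jωC
Y = (0.00152 + j0.00221) S
|Y| = 0.00268 S → |Z| = 1/|Y| = 374 Ω, ∠Z = −∠Y = -55.5°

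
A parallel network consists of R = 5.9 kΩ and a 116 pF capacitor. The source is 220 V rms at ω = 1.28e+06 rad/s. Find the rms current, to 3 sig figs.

X_C = 1/(ωC) = 6730 Ω
Parallel: admittances add. Y = 1/R + jωC
Y = (0.000169 + j0.000148) S
|Y| = 0.000225 S → |Z| = 1/|Y| = 4440 Ω, ∠Z = −∠Y = -41.2°
I = V/|Z| = 220/4440 = 49.6 mA

49.6 mA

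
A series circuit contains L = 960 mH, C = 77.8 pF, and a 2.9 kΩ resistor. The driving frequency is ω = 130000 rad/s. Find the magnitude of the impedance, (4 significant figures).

X_L = ωL = 124800 Ω
X_C = 1/(ωC) = 98870 Ω
Net reactance X = X_L − X_C = 25930 Ω
Z = 2900 + j25930 Ω
|Z| = √(2900² + 25930²) = 26090 Ω

26090 Ω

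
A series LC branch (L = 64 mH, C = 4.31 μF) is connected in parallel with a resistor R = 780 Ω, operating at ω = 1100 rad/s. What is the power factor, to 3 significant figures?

X_L = ωL = 70.4 Ω
X_C = 1/(ωC) = 211 Ω
Branch 1: Z₁ = R = 780 Ω
Branch 2 (series LC): Z₂ = j(X_L − X_C) = −j141 Ω
Parallel: Z = Z₁Z₂/(Z₁+Z₂), |Z| = 138 Ω, ∠Z = -79.8°
cos φ = cos(-79.8°) = 0.177

0.177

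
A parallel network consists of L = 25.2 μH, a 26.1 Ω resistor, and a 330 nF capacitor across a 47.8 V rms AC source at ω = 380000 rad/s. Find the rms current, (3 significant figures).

2.09 A

X_L = ωL = 9.58 Ω
X_C = 1/(ωC) = 7.97 Ω
Parallel: admittances add. Y = 1/R + 1/(jωL) + jωC
Y = (0.0383 + j0.0210) S
|Y| = 0.0437 S → |Z| = 1/|Y| = 22.9 Ω, ∠Z = −∠Y = -28.7°
I = V/|Z| = 47.8/22.9 = 2.09 A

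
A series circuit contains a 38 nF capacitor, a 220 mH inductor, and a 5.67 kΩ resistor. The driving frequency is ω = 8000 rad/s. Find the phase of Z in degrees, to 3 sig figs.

X_L = ωL = 1760 Ω
X_C = 1/(ωC) = 3290 Ω
Net reactance X = X_L − X_C = -1530 Ω
Z = 5670 − j1530 Ω
|Z| = √(5670² + 1530²) = 5870 Ω
∠Z = arctan(-1530/5670) = -15.1°

-15.1°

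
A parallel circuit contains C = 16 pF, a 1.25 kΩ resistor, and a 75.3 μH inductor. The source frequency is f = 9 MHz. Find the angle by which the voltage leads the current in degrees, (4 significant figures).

-39.94°

ω = 2πf = 5.655e+07 rad/s
X_L = ωL = 4258 Ω
X_C = 1/(ωC) = 1105 Ω
Parallel: admittances add. Y = 1/R + 1/(jωL) + jωC
Y = (0.0008000 + j0.0006699) S
|Y| = 0.001043 S → |Z| = 1/|Y| = 958.3 Ω, ∠Z = −∠Y = -39.94°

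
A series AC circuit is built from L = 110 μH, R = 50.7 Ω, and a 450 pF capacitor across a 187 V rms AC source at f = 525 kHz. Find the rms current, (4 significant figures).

593.8 mA

ω = 2πf = 3.299e+06 rad/s
X_L = ωL = 362.9 Ω
X_C = 1/(ωC) = 673.7 Ω
Net reactance X = X_L − X_C = -310.8 Ω
Z = 50.70 − j310.8 Ω
|Z| = √(50.70² + 310.8²) = 314.9 Ω
I = V/|Z| = 187/314.9 = 593.8 mA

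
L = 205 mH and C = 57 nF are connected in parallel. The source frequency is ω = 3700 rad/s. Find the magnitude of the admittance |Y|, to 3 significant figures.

1.11 mS

X_L = ωL = 758 Ω
X_C = 1/(ωC) = 4740 Ω
Parallel: admittances add. Y = 1/(jωL) + jωC
Y = (0 − j0.00111) S
|Y| = 0.00111 S → |Z| = 1/|Y| = 903 Ω, ∠Z = −∠Y = 90.0°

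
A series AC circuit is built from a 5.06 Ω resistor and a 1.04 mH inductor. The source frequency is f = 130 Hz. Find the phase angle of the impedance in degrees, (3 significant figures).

9.53°

ω = 2πf = 816.8 rad/s
X_L = ωL = 0.849 Ω
Z = 5.06 + j0.849 Ω
|Z| = √(5.06² + 0.849²) = 5.13 Ω
∠Z = arctan(0.849/5.06) = 9.53°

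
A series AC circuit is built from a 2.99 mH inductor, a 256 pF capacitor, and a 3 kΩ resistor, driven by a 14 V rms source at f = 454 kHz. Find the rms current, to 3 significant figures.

1.80 mA

ω = 2πf = 2.853e+06 rad/s
X_L = ωL = 8530 Ω
X_C = 1/(ωC) = 1370 Ω
Net reactance X = X_L − X_C = 7160 Ω
Z = 3000 + j7160 Ω
|Z| = √(3000² + 7160²) = 7760 Ω
I = V/|Z| = 14/7760 = 1.80 mA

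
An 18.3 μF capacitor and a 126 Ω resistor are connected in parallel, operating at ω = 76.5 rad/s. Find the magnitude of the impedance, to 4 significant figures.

X_C = 1/(ωC) = 714.3 Ω
Parallel: admittances add. Y = 1/R + jωC
Y = (0.007937 + j0.001400) S
|Y| = 0.008059 S → |Z| = 1/|Y| = 124.1 Ω, ∠Z = −∠Y = -10.00°

124.1 Ω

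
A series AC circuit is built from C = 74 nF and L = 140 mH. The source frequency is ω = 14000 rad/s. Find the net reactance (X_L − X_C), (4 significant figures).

X_L = ωL = 1960 Ω
X_C = 1/(ωC) = 965.3 Ω
X = 1960 − 965.3 = 994.7 Ω

994.7 Ω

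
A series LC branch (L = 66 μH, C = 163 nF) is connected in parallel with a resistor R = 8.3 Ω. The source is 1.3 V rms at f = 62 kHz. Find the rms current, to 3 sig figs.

204 mA

ω = 2πf = 389600 rad/s
X_L = ωL = 25.7 Ω
X_C = 1/(ωC) = 15.7 Ω
Branch 1: Z₁ = R = 8.30 Ω
Branch 2 (series LC): Z₂ = j(X_L − X_C) = j9.96 Ω
Parallel: Z = Z₁Z₂/(Z₁+Z₂), |Z| = 6.38 Ω, ∠Z = 39.8°
I = V/|Z| = 1.3/6.38 = 204 mA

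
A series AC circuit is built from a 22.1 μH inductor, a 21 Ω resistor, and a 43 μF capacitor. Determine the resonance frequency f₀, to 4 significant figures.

ω₀ = 1/√(LC) = 1/√(2.21e-05 × 4.3e-05) = 32440 rad/s
f₀ = ω₀/(2π) = 5.163 kHz

5.163 kHz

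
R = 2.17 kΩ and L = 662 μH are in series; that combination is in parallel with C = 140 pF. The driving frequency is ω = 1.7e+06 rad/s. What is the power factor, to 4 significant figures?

0.9908

X_L = ωL = 1125 Ω
X_C = 1/(ωC) = 4202 Ω
Branch 1 (R+jX_L): Z₁ = 2170 + j1125 Ω, |Z₁| = 2444 Ω
Branch 2 (−jX_C): Z₂ = −j4202 Ω
Parallel: Z = Z₁Z₂/(Z₁+Z₂), |Z| = 2728 Ω, ∠Z = -7.787°
cos φ = cos(-7.787°) = 0.9908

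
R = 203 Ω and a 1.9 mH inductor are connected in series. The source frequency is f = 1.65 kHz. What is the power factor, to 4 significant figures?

0.9953

ω = 2πf = 10370 rad/s
X_L = ωL = 19.70 Ω
Z = 203.0 + j19.70 Ω
|Z| = √(203.0² + 19.70²) = 204.0 Ω
∠Z = arctan(19.70/203.0) = 5.542°
cos φ = cos(5.542°) = 0.9953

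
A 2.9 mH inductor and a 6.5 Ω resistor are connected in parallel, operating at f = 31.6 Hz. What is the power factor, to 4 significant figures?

ω = 2πf = 198.5 rad/s
X_L = ωL = 0.5758 Ω
Parallel: admittances add. Y = 1/R + 1/(jωL)
Y = (0.1538 − j1.737) S
|Y| = 1.744 S → |Z| = 1/|Y| = 0.5735 Ω, ∠Z = −∠Y = 84.94°
cos φ = cos(84.94°) = 0.08824

0.08824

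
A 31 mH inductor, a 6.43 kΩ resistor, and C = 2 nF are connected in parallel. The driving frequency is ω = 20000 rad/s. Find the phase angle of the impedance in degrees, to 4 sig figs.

84.35°

X_L = ωL = 620.0 Ω
X_C = 1/(ωC) = 25000 Ω
Parallel: admittances add. Y = 1/R + 1/(jωL) + jωC
Y = (0.0001555 − j0.001573) S
|Y| = 0.001581 S → |Z| = 1/|Y| = 632.7 Ω, ∠Z = −∠Y = 84.35°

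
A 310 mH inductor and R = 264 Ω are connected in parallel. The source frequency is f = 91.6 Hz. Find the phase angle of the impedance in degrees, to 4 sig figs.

ω = 2πf = 575.5 rad/s
X_L = ωL = 178.4 Ω
Parallel: admittances add. Y = 1/R + 1/(jωL)
Y = (0.003788 − j0.005605) S
|Y| = 0.006765 S → |Z| = 1/|Y| = 147.8 Ω, ∠Z = −∠Y = 55.95°

55.95°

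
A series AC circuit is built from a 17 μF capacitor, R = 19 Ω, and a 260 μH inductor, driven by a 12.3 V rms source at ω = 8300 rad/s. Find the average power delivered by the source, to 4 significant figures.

7.461 W

X_L = ωL = 2.158 Ω
X_C = 1/(ωC) = 7.087 Ω
Net reactance X = X_L − X_C = -4.929 Ω
Z = 19.00 − j4.929 Ω
|Z| = √(19.00² + 4.929²) = 19.63 Ω
∠Z = arctan(-4.929/19.00) = -14.54°
I = V/|Z| = 626.6 mA
P = VI cos φ = 12.3 × 0.6266 × cos(-14.54°) = 7.461 W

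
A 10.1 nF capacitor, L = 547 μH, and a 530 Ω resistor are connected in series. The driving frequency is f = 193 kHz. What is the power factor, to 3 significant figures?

ω = 2πf = 1.213e+06 rad/s
X_L = ωL = 663 Ω
X_C = 1/(ωC) = 81.6 Ω
Net reactance X = X_L − X_C = 582 Ω
Z = 530 + j582 Ω
|Z| = √(530² + 582²) = 787 Ω
∠Z = arctan(582/530) = 47.7°
cos φ = cos(47.7°) = 0.674

0.674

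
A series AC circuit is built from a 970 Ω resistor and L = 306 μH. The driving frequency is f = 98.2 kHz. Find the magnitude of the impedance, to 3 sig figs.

988 Ω

ω = 2πf = 617000 rad/s
X_L = ωL = 189 Ω
Z = 970 + j189 Ω
|Z| = √(970² + 189²) = 988 Ω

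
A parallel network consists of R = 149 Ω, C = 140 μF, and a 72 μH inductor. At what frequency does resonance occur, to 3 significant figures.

1.59 kHz

ω₀ = 1/√(LC) = 1/√(7.2e-05 × 0.00014) = 9960 rad/s
f₀ = ω₀/(2π) = 1.59 kHz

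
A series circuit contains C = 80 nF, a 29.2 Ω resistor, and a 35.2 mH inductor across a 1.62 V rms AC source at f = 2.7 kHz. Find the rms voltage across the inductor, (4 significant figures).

ω = 2πf = 16960 rad/s
X_L = ωL = 597.2 Ω
X_C = 1/(ωC) = 736.8 Ω
Net reactance X = X_L − X_C = -139.7 Ω
Z = 29.20 − j139.7 Ω
|Z| = √(29.20² + 139.7²) = 142.7 Ω
I = V/|Z| = 11.35 mA
V_L = I·|Z_L| = 0.01135 × 597.2 = 6.779 V

6.779 V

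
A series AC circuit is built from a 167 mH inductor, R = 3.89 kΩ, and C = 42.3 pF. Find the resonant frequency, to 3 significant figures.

59.9 kHz

ω₀ = 1/√(LC) = 1/√(0.167 × 4.23e-11) = 376200 rad/s
f₀ = ω₀/(2π) = 59.9 kHz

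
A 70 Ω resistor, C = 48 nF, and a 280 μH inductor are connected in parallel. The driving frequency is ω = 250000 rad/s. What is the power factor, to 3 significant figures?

0.987

X_L = ωL = 70.0 Ω
X_C = 1/(ωC) = 83.3 Ω
Parallel: admittances add. Y = 1/R + 1/(jωL) + jωC
Y = (0.0143 − j0.00229) S
|Y| = 0.0145 S → |Z| = 1/|Y| = 69.1 Ω, ∠Z = −∠Y = 9.09°
cos φ = cos(9.09°) = 0.987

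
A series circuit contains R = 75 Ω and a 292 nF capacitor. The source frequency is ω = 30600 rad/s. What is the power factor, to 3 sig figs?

X_C = 1/(ωC) = 112 Ω
Z = 75.0 − j112 Ω
|Z| = √(75.0² + 112²) = 135 Ω
∠Z = arctan(-112/75.0) = -56.2°
cos φ = cos(-56.2°) = 0.557

0.557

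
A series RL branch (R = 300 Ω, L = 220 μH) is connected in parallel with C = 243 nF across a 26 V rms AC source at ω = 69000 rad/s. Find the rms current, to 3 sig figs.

440 mA

X_L = ωL = 15.2 Ω
X_C = 1/(ωC) = 59.6 Ω
Branch 1 (R+jX_L): Z₁ = 300 + j15.2 Ω, |Z₁| = 300 Ω
Branch 2 (−jX_C): Z₂ = −j59.6 Ω
Parallel: Z = Z₁Z₂/(Z₁+Z₂), |Z| = 59.1 Ω, ∠Z = -78.7°
I = V/|Z| = 26/59.1 = 440 mA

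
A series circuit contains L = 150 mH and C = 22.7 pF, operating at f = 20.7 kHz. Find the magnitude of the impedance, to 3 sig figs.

319000 Ω

ω = 2πf = 130100 rad/s
X_L = ωL = 19500 Ω
X_C = 1/(ωC) = 339000 Ω
Net reactance X = X_L − X_C = -319000 Ω
Z = − j319000 Ω
|Z| = √(0² + 319000²) = 319000 Ω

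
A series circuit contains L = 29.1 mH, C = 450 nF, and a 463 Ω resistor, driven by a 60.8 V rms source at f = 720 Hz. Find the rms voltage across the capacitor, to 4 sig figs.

50.95 V

ω = 2πf = 4524 rad/s
X_L = ωL = 131.6 Ω
X_C = 1/(ωC) = 491.2 Ω
Net reactance X = X_L − X_C = -359.6 Ω
Z = 463.0 − j359.6 Ω
|Z| = √(463.0² + 359.6²) = 586.2 Ω
I = V/|Z| = 103.7 mA
V_C = I·|Z_C| = 0.1037 × 491.2 = 50.95 V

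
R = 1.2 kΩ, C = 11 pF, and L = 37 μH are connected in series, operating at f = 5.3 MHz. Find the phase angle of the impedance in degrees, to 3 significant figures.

ω = 2πf = 3.33e+07 rad/s
X_L = ωL = 1230 Ω
X_C = 1/(ωC) = 2730 Ω
Net reactance X = X_L − X_C = -1500 Ω
Z = 1200 − j1500 Ω
|Z| = √(1200² + 1500²) = 1920 Ω
∠Z = arctan(-1500/1200) = -51.3°

-51.3°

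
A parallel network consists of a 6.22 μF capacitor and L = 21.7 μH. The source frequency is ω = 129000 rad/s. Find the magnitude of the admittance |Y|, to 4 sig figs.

X_L = ωL = 2.799 Ω
X_C = 1/(ωC) = 1.246 Ω
Parallel: admittances add. Y = 1/(jωL) + jωC
Y = (0 + j0.4451) S
|Y| = 0.4451 S → |Z| = 1/|Y| = 2.246 Ω, ∠Z = −∠Y = -90.00°

445.1 mS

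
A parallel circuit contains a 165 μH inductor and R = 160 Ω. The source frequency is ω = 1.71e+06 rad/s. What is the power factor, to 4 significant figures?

X_L = ωL = 282.1 Ω
Parallel: admittances add. Y = 1/R + 1/(jωL)
Y = (0.006250 − j0.003544) S
|Y| = 0.007185 S → |Z| = 1/|Y| = 139.2 Ω, ∠Z = −∠Y = 29.56°
cos φ = cos(29.56°) = 0.8699

0.8699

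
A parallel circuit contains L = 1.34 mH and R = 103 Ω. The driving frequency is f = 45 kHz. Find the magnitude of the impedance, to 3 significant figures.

99.4 Ω

ω = 2πf = 282700 rad/s
X_L = ωL = 379 Ω
Parallel: admittances add. Y = 1/R + 1/(jωL)
Y = (0.00971 − j0.00264) S
|Y| = 0.0101 S → |Z| = 1/|Y| = 99.4 Ω, ∠Z = −∠Y = 15.2°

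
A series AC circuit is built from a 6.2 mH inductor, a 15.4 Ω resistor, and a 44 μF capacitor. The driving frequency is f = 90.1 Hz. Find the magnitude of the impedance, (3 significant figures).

39.7 Ω

ω = 2πf = 566.1 rad/s
X_L = ωL = 3.51 Ω
X_C = 1/(ωC) = 40.1 Ω
Net reactance X = X_L − X_C = -36.6 Ω
Z = 15.4 − j36.6 Ω
|Z| = √(15.4² + 36.6²) = 39.7 Ω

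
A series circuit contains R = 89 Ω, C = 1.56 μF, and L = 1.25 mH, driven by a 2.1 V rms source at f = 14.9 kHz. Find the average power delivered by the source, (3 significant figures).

ω = 2πf = 93620 rad/s
X_L = ωL = 117 Ω
X_C = 1/(ωC) = 6.85 Ω
Net reactance X = X_L − X_C = 110 Ω
Z = 89.0 + j110 Ω
|Z| = √(89.0² + 110²) = 142 Ω
∠Z = arctan(110/89.0) = 51.1°
I = V/|Z| = 14.8 mA
P = VI cos φ = 2.1 × 0.0148 × cos(51.1°) = 19.6 mW

19.6 mW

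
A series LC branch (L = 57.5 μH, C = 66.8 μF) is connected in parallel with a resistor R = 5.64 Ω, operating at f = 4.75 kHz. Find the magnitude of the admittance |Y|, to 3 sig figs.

ω = 2πf = 29850 rad/s
X_L = ωL = 1.72 Ω
X_C = 1/(ωC) = 0.502 Ω
Branch 1: Z₁ = R = 5.64 Ω
Branch 2 (series LC): Z₂ = j(X_L − X_C) = j1.21 Ω
Parallel: Z = Z₁Z₂/(Z₁+Z₂), |Z| = 1.19 Ω, ∠Z = 77.8°
|Y| = 1/|Z| = 842 mS

842 mS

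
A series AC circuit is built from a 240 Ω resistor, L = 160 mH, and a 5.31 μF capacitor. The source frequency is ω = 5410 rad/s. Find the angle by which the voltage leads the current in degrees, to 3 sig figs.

X_L = ωL = 866 Ω
X_C = 1/(ωC) = 34.8 Ω
Net reactance X = X_L − X_C = 831 Ω
Z = 240 + j831 Ω
|Z| = √(240² + 831²) = 865 Ω
∠Z = arctan(831/240) = 73.9°

73.9°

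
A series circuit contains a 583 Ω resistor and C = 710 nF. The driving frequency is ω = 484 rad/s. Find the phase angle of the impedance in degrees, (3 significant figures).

X_C = 1/(ωC) = 2910 Ω
Z = 583 − j2910 Ω
|Z| = √(583² + 2910²) = 2970 Ω
∠Z = arctan(-2910/583) = -78.7°

-78.7°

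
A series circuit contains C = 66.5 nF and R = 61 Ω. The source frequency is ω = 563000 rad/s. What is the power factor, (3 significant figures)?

X_C = 1/(ωC) = 26.7 Ω
Z = 61.0 − j26.7 Ω
|Z| = √(61.0² + 26.7²) = 66.6 Ω
∠Z = arctan(-26.7/61.0) = -23.6°
cos φ = cos(-23.6°) = 0.916

0.916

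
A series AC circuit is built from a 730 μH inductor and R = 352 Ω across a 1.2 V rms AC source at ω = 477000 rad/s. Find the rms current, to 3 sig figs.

X_L = ωL = 348 Ω
Z = 352 + j348 Ω
|Z| = √(352² + 348²) = 495 Ω
I = V/|Z| = 1.2/495 = 2.42 mA

2.42 mA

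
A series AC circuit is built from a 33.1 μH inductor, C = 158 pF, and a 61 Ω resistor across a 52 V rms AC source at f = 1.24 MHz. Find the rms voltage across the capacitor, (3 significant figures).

ω = 2πf = 7.791e+06 rad/s
X_L = ωL = 258 Ω
X_C = 1/(ωC) = 812 Ω
Net reactance X = X_L − X_C = -554 Ω
Z = 61.0 − j554 Ω
|Z| = √(61.0² + 554²) = 558 Ω
I = V/|Z| = 93.2 mA
V_C = I·|Z_C| = 0.0932 × 812 = 75.7 V

75.7 V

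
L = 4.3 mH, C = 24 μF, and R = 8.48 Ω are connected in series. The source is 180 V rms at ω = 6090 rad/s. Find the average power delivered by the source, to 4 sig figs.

X_L = ωL = 26.19 Ω
X_C = 1/(ωC) = 6.842 Ω
Net reactance X = X_L − X_C = 19.35 Ω
Z = 8.480 + j19.35 Ω
|Z| = √(8.480² + 19.35²) = 21.12 Ω
∠Z = arctan(19.35/8.480) = 66.33°
I = V/|Z| = 8.522 A
P = VI cos φ = 180 × 8.522 × cos(66.33°) = 615.8 W

615.8 W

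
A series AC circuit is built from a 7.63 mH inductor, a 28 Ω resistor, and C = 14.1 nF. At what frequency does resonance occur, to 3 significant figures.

15.3 kHz

ω₀ = 1/√(LC) = 1/√(0.00763 × 1.41e-08) = 96410 rad/s
f₀ = ω₀/(2π) = 15.3 kHz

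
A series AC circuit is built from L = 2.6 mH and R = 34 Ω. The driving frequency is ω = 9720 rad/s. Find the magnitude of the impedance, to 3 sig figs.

X_L = ωL = 25.3 Ω
Z = 34.0 + j25.3 Ω
|Z| = √(34.0² + 25.3²) = 42.4 Ω

42.4 Ω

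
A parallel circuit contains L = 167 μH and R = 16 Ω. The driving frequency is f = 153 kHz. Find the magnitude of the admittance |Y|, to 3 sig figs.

ω = 2πf = 961300 rad/s
X_L = ωL = 161 Ω
Parallel: admittances add. Y = 1/R + 1/(jωL)
Y = (0.0625 − j0.00623) S
|Y| = 0.0628 S → |Z| = 1/|Y| = 15.9 Ω, ∠Z = −∠Y = 5.69°

62.8 mS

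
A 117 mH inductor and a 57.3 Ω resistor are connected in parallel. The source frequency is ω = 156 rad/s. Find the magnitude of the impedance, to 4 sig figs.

X_L = ωL = 18.25 Ω
Parallel: admittances add. Y = 1/R + 1/(jωL)
Y = (0.01745 − j0.05479) S
|Y| = 0.05750 S → |Z| = 1/|Y| = 17.39 Ω, ∠Z = −∠Y = 72.33°

17.39 Ω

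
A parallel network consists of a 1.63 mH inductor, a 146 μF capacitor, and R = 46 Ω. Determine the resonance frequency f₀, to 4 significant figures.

ω₀ = 1/√(LC) = 1/√(0.00163 × 0.000146) = 2050 rad/s
f₀ = ω₀/(2π) = 326.2 Hz

326.2 Hz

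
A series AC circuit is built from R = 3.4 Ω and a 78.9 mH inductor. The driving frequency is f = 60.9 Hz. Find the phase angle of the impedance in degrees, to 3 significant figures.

83.6°

ω = 2πf = 382.6 rad/s
X_L = ωL = 30.2 Ω
Z = 3.40 + j30.2 Ω
|Z| = √(3.40² + 30.2²) = 30.4 Ω
∠Z = arctan(30.2/3.40) = 83.6°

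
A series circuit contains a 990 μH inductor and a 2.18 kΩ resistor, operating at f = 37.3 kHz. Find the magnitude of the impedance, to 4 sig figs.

ω = 2πf = 234400 rad/s
X_L = ωL = 232.0 Ω
Z = 2180 + j232.0 Ω
|Z| = √(2180² + 232.0²) = 2192 Ω

2192 Ω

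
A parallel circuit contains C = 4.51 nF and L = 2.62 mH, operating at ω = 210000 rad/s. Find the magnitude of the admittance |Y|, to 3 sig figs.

870 μS

X_L = ωL = 550 Ω
X_C = 1/(ωC) = 1060 Ω
Parallel: admittances add. Y = 1/(jωL) + jωC
Y = (0 − j0.000870) S
|Y| = 0.000870 S → |Z| = 1/|Y| = 1150 Ω, ∠Z = −∠Y = 90.0°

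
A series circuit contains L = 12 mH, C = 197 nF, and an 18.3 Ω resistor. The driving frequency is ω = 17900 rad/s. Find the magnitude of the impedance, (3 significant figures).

X_L = ωL = 215 Ω
X_C = 1/(ωC) = 284 Ω
Net reactance X = X_L − X_C = -68.8 Ω
Z = 18.3 − j68.8 Ω
|Z| = √(18.3² + 68.8²) = 71.2 Ω

71.2 Ω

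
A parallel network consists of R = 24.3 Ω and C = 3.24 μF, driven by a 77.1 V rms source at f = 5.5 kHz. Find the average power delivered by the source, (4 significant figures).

ω = 2πf = 34560 rad/s
X_C = 1/(ωC) = 8.931 Ω
Parallel: admittances add. Y = 1/R + jωC
Y = (0.04115 + j0.1120) S
|Y| = 0.1193 S → |Z| = 1/|Y| = 8.383 Ω, ∠Z = −∠Y = -69.82°
I = V/|Z| = 9.197 A
P = VI cos φ = 77.1 × 9.197 × cos(-69.82°) = 244.6 W

244.6 W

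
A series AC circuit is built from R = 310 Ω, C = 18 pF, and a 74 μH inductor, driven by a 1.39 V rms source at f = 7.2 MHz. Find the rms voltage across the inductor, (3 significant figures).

2.17 V

ω = 2πf = 4.524e+07 rad/s
X_L = ωL = 3350 Ω
X_C = 1/(ωC) = 1230 Ω
Net reactance X = X_L − X_C = 2120 Ω
Z = 310 + j2120 Ω
|Z| = √(310² + 2120²) = 2140 Ω
I = V/|Z| = 649 μA
V_L = I·|Z_L| = 0.000649 × 3350 = 2.17 V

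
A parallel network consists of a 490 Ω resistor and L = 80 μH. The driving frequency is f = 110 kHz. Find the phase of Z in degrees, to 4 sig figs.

ω = 2πf = 691200 rad/s
X_L = ωL = 55.29 Ω
Parallel: admittances add. Y = 1/R + 1/(jωL)
Y = (0.002041 − j0.01809) S
|Y| = 0.01820 S → |Z| = 1/|Y| = 54.94 Ω, ∠Z = −∠Y = 83.56°

83.56°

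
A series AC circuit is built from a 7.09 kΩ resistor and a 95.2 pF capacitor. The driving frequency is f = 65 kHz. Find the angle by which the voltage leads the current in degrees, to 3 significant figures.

-74.6°

ω = 2πf = 408400 rad/s
X_C = 1/(ωC) = 25700 Ω
Z = 7090 − j25700 Ω
|Z| = √(7090² + 25700²) = 26700 Ω
∠Z = arctan(-25700/7090) = -74.6°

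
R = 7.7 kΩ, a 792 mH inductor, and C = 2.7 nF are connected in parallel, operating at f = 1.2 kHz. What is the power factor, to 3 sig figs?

ω = 2πf = 7540 rad/s
X_L = ωL = 5970 Ω
X_C = 1/(ωC) = 49100 Ω
Parallel: admittances add. Y = 1/R + 1/(jωL) + jωC
Y = (0.000130 − j0.000147) S
|Y| = 0.000196 S → |Z| = 1/|Y| = 5100 Ω, ∠Z = −∠Y = 48.6°
cos φ = cos(48.6°) = 0.662

0.662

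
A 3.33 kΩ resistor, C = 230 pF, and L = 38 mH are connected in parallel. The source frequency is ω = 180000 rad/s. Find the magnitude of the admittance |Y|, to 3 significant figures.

X_L = ωL = 6840 Ω
X_C = 1/(ωC) = 24200 Ω
Parallel: admittances add. Y = 1/R + 1/(jωL) + jωC
Y = (0.000300 − j0.000105) S
|Y| = 0.000318 S → |Z| = 1/|Y| = 3140 Ω, ∠Z = −∠Y = 19.2°

318 μS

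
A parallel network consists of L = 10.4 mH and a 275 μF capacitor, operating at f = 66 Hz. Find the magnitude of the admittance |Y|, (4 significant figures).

117.8 mS

ω = 2πf = 414.7 rad/s
X_L = ωL = 4.313 Ω
X_C = 1/(ωC) = 8.769 Ω
Parallel: admittances add. Y = 1/(jωL) + jωC
Y = (0 − j0.1178) S
|Y| = 0.1178 S → |Z| = 1/|Y| = 8.487 Ω, ∠Z = −∠Y = 90.00°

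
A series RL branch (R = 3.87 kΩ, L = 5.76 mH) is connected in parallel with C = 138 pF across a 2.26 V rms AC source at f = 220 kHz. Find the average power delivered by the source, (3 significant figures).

252 μW

ω = 2πf = 1.382e+06 rad/s
X_L = ωL = 7960 Ω
X_C = 1/(ωC) = 5240 Ω
Branch 1 (R+jX_L): Z₁ = 3870 + j7960 Ω, |Z₁| = 8850 Ω
Branch 2 (−jX_C): Z₂ = −j5240 Ω
Parallel: Z = Z₁Z₂/(Z₁+Z₂), |Z| = 9810 Ω, ∠Z = -61.0°
I = V/|Z| = 230 μA
P = VI cos φ = 2.26 × 0.000230 × cos(-61.0°) = 252 μW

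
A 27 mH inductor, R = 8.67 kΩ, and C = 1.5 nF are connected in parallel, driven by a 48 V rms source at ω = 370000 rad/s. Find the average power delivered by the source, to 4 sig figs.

265.7 mW

X_L = ωL = 9990 Ω
X_C = 1/(ωC) = 1802 Ω
Parallel: admittances add. Y = 1/R + 1/(jωL) + jωC
Y = (0.0001153 + j0.0004549) S
|Y| = 0.0004693 S → |Z| = 1/|Y| = 2131 Ω, ∠Z = −∠Y = -75.77°
I = V/|Z| = 22.53 mA
P = VI cos φ = 48 × 0.02253 × cos(-75.77°) = 265.7 mW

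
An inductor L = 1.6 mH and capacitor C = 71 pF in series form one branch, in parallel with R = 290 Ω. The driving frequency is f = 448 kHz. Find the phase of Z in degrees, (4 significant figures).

-30.12°

ω = 2πf = 2.815e+06 rad/s
X_L = ωL = 4504 Ω
X_C = 1/(ωC) = 5004 Ω
Branch 1: Z₁ = R = 290.0 Ω
Branch 2 (series LC): Z₂ = j(X_L − X_C) = −j499.8 Ω
Parallel: Z = Z₁Z₂/(Z₁+Z₂), |Z| = 250.8 Ω, ∠Z = -30.12°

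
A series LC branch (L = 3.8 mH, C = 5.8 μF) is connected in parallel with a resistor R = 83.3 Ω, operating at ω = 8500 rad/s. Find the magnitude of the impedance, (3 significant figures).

11.9 Ω

X_L = ωL = 32.3 Ω
X_C = 1/(ωC) = 20.3 Ω
Branch 1: Z₁ = R = 83.3 Ω
Branch 2 (series LC): Z₂ = j(X_L − X_C) = j12.0 Ω
Parallel: Z = Z₁Z₂/(Z₁+Z₂), |Z| = 11.9 Ω, ∠Z = 81.8°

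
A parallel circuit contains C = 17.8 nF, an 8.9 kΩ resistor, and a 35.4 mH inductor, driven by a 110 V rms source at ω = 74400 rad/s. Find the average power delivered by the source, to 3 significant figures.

X_L = ωL = 2630 Ω
X_C = 1/(ωC) = 755 Ω
Parallel: admittances add. Y = 1/R + 1/(jωL) + jωC
Y = (0.000112 + j0.000945) S
|Y| = 0.000951 S → |Z| = 1/|Y| = 1050 Ω, ∠Z = −∠Y = -83.2°
I = V/|Z| = 105 mA
P = VI cos φ = 110 × 0.105 × cos(-83.2°) = 1.36 W

1.36 W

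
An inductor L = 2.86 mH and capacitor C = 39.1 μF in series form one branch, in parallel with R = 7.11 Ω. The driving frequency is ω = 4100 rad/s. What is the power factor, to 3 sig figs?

X_L = ωL = 11.7 Ω
X_C = 1/(ωC) = 6.24 Ω
Branch 1: Z₁ = R = 7.11 Ω
Branch 2 (series LC): Z₂ = j(X_L − X_C) = j5.49 Ω
Parallel: Z = Z₁Z₂/(Z₁+Z₂), |Z| = 4.34 Ω, ∠Z = 52.3°
cos φ = cos(52.3°) = 0.611

0.611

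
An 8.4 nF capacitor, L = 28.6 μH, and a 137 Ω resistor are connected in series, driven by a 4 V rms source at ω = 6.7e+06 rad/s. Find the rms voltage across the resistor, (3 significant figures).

2.48 V

X_L = ωL = 192 Ω
X_C = 1/(ωC) = 17.8 Ω
Net reactance X = X_L − X_C = 174 Ω
Z = 137 + j174 Ω
|Z| = √(137² + 174²) = 221 Ω
I = V/|Z| = 18.1 mA
V_R = I·|Z_R| = 0.0181 × 137 = 2.48 V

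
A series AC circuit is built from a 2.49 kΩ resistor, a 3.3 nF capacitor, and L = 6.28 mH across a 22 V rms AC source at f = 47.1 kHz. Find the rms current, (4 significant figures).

ω = 2πf = 295900 rad/s
X_L = ωL = 1858 Ω
X_C = 1/(ωC) = 1024 Ω
Net reactance X = X_L − X_C = 834.5 Ω
Z = 2490 + j834.5 Ω
|Z| = √(2490² + 834.5²) = 2626 Ω
I = V/|Z| = 22/2626 = 8.377 mA

8.377 mA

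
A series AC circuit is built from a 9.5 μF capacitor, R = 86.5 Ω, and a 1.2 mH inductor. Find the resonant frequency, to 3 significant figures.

ω₀ = 1/√(LC) = 1/√(0.0012 × 9.5e-06) = 9366 rad/s
f₀ = ω₀/(2π) = 1.49 kHz

1.49 kHz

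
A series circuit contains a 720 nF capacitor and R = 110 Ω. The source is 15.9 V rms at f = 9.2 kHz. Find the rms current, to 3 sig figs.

141 mA

ω = 2πf = 57810 rad/s
X_C = 1/(ωC) = 24.0 Ω
Z = 110 − j24.0 Ω
|Z| = √(110² + 24.0²) = 113 Ω
I = V/|Z| = 15.9/113 = 141 mA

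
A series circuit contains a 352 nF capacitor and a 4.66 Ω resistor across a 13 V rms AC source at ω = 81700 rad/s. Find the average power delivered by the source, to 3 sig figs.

X_C = 1/(ωC) = 34.8 Ω
Z = 4.66 − j34.8 Ω
|Z| = √(4.66² + 34.8²) = 35.1 Ω
∠Z = arctan(-34.8/4.66) = -82.4°
I = V/|Z| = 371 mA
P = VI cos φ = 13 × 0.371 × cos(-82.4°) = 640 mW

640 mW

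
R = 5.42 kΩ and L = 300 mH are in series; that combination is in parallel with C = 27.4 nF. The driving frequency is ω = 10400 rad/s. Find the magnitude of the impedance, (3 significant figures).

X_L = ωL = 3120 Ω
X_C = 1/(ωC) = 3510 Ω
Branch 1 (R+jX_L): Z₁ = 5420 + j3120 Ω, |Z₁| = 6250 Ω
Branch 2 (−jX_C): Z₂ = −j3510 Ω
Parallel: Z = Z₁Z₂/(Z₁+Z₂), |Z| = 4040 Ω, ∠Z = -56.0°

4040 Ω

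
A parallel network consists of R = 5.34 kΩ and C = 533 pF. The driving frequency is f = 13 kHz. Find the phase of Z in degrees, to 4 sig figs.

-13.09°

ω = 2πf = 81680 rad/s
X_C = 1/(ωC) = 22970 Ω
Parallel: admittances add. Y = 1/R + jωC
Y = (0.0001873 + j4.354e-05) S
|Y| = 0.0001923 S → |Z| = 1/|Y| = 5201 Ω, ∠Z = −∠Y = -13.09°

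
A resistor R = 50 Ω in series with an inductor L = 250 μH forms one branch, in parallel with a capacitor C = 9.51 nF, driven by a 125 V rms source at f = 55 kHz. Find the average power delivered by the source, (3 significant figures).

78.4 W

ω = 2πf = 345600 rad/s
X_L = ωL = 86.4 Ω
X_C = 1/(ωC) = 304 Ω
Branch 1 (R+jX_L): Z₁ = 50.0 + j86.4 Ω, |Z₁| = 99.8 Ω
Branch 2 (−jX_C): Z₂ = −j304 Ω
Parallel: Z = Z₁Z₂/(Z₁+Z₂), |Z| = 136 Ω, ∠Z = 47.0°
I = V/|Z| = 920 mA
P = VI cos φ = 125 × 0.920 × cos(47.0°) = 78.4 W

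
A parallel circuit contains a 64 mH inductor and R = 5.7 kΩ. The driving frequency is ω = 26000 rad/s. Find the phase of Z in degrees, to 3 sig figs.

X_L = ωL = 1660 Ω
Parallel: admittances add. Y = 1/R + 1/(jωL)
Y = (0.000175 − j0.000601) S
|Y| = 0.000626 S → |Z| = 1/|Y| = 1600 Ω, ∠Z = −∠Y = 73.7°

73.7°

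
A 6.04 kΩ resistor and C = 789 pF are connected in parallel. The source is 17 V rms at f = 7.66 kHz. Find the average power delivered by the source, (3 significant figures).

ω = 2πf = 48130 rad/s
X_C = 1/(ωC) = 26300 Ω
Parallel: admittances add. Y = 1/R + jωC
Y = (0.000166 + j3.8e-05) S
|Y| = 0.000170 S → |Z| = 1/|Y| = 5890 Ω, ∠Z = −∠Y = -12.9°
I = V/|Z| = 2.89 mA
P = VI cos φ = 17 × 0.00289 × cos(-12.9°) = 47.8 mW

47.8 mW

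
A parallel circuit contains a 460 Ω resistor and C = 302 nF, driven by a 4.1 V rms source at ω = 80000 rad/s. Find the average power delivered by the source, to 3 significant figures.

X_C = 1/(ωC) = 41.4 Ω
Parallel: admittances add. Y = 1/R + jωC
Y = (0.00217 + j0.0242) S
|Y| = 0.0243 S → |Z| = 1/|Y| = 41.2 Ω, ∠Z = −∠Y = -84.9°
I = V/|Z| = 99.5 mA
P = VI cos φ = 4.1 × 0.0995 × cos(-84.9°) = 36.5 mW

36.5 mW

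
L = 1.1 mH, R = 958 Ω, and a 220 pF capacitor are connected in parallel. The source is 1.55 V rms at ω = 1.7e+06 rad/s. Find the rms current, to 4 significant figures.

1.637 mA

X_L = ωL = 1870 Ω
X_C = 1/(ωC) = 2674 Ω
Parallel: admittances add. Y = 1/R + 1/(jωL) + jωC
Y = (0.001044 − j0.0001608) S
|Y| = 0.001056 S → |Z| = 1/|Y| = 946.8 Ω, ∠Z = −∠Y = 8.755°
I = V/|Z| = 1.55/946.8 = 1.637 mA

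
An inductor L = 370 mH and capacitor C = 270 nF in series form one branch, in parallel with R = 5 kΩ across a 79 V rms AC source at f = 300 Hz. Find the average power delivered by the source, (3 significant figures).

1.25 W

ω = 2πf = 1885 rad/s
X_L = ωL = 697 Ω
X_C = 1/(ωC) = 1960 Ω
Branch 1: Z₁ = R = 5000 Ω
Branch 2 (series LC): Z₂ = j(X_L − X_C) = −j1270 Ω
Parallel: Z = Z₁Z₂/(Z₁+Z₂), |Z| = 1230 Ω, ∠Z = -75.8°
I = V/|Z| = 64.3 mA
P = VI cos φ = 79 × 0.0643 × cos(-75.8°) = 1.25 W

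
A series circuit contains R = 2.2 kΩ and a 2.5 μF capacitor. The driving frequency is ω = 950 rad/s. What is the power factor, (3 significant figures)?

X_C = 1/(ωC) = 421 Ω
Z = 2200 − j421 Ω
|Z| = √(2200² + 421²) = 2240 Ω
∠Z = arctan(-421/2200) = -10.8°
cos φ = cos(-10.8°) = 0.982

0.982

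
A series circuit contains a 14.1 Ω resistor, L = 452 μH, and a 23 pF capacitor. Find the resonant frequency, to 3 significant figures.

1.56 MHz

ω₀ = 1/√(LC) = 1/√(0.000452 × 2.3e-11) = 9.808e+06 rad/s
f₀ = ω₀/(2π) = 1.56 MHz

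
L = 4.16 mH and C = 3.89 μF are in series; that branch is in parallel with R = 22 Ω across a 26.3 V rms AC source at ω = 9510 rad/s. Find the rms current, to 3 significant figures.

2.42 A

X_L = ωL = 39.6 Ω
X_C = 1/(ωC) = 27.0 Ω
Branch 1: Z₁ = R = 22.0 Ω
Branch 2 (series LC): Z₂ = j(X_L − X_C) = j12.5 Ω
Parallel: Z = Z₁Z₂/(Z₁+Z₂), |Z| = 10.9 Ω, ∠Z = 60.3°
I = V/|Z| = 26.3/10.9 = 2.42 A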